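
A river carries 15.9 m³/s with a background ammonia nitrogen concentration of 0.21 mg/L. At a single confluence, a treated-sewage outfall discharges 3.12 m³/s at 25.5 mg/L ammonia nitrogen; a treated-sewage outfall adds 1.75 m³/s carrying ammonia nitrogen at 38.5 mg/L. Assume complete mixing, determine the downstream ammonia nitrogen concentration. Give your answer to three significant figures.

7.24 mg/L

Mass balance: C = (15.90·0.2100 + 3.120·25.50 + 1.750·38.50) / 20.77 = 150.3/20.77 = 7.235 mg/L.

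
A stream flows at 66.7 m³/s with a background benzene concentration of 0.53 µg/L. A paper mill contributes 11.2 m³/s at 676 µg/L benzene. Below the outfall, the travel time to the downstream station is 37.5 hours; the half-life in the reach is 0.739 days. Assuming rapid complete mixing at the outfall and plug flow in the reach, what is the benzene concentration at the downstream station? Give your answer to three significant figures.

22.6 µg/L

Mixed concentration C = ΣQC/ΣQ = (66.70·0.5300 + 11.20·676.0) / 77.90 = 7607/77.90 = 97.65 µg/L.
Half-life 0.739 d → k = ln 2 / 0.739 = 0.9380 d⁻¹.
Decay over the reach: 97.65·exp(−kt) = 97.65·0.2310 = 22.55 µg/L.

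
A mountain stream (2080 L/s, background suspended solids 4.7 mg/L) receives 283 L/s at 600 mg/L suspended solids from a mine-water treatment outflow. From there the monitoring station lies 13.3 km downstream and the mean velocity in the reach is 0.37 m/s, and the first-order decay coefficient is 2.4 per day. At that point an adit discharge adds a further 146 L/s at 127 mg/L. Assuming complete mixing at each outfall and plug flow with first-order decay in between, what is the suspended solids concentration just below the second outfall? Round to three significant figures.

33.8 mg/L

Mass balance: C = (2080·4.700 + 283.0·600.0) / 2363 = 179600/2363 = 75.99 mg/L; combined flow 2363 L/s.
Travel time t = 13.3·1000 / 0.37 = 35950 s = 9.985 h.
Decay over the reach: 75.99·exp(−kt) = 75.99·0.3684 = 28.00 mg/L.
At the second outfall, C = (2363·28.00 + 146.0·127.0) / (2363 + 146.0) = 33.76 mg/L.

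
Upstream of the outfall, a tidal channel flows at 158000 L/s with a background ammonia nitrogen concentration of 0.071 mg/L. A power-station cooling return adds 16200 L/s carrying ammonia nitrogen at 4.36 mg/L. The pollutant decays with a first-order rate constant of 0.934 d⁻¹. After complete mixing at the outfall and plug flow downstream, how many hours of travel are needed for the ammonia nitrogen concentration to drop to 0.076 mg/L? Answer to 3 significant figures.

Mass balance: C = (158000·0.07100 + 16200·4.360) / 174200 = 81850/174200 = 0.4699 mg/L.
0.4699·exp(−k·t) = 0.076 → t = ln(0.4699/0.076)/k = 168500 s = 46.81 h.

46.8 h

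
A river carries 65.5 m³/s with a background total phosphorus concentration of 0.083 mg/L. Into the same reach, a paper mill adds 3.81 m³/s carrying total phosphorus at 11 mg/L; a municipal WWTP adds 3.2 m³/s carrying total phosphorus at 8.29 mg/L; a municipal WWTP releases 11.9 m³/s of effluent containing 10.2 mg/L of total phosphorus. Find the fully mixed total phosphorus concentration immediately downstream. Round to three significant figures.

After mixing, C = (65.50·0.08300 + 3.810·11.00 + 3.200·8.290 + 11.90·10.20) / 84.41 = 195.3/84.41 = 2.313 mg/L.

2.31 mg/L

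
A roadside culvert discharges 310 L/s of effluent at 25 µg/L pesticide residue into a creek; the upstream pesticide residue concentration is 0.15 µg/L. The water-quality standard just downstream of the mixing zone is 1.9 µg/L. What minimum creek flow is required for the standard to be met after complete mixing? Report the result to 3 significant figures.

4090 L/s

Set C_mix = 1.9: (Q·0.1500 + 310.0·25.00) / (Q + 310.0) = 1.9
→ Q = 310.0·(25.00 − 1.9)/(1.9 − 0.1500) = 4092 L/s.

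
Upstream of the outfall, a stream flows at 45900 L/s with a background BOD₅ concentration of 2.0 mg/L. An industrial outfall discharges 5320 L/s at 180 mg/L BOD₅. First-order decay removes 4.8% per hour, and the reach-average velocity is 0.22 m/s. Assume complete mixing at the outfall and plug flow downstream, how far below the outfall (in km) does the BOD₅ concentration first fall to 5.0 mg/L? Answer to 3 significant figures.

Mass balance: C = (45900·2.000 + 5320·180.0) / 51220 = 1049000/51220 = 20.49 mg/L.
4.8%/h lost → k = −ln(1 − 0.048) = 0.04919 h⁻¹.
Set 20.49·exp(−k·t) = 5.0 → t = ln(20.49/5.0)/k = 103200 s = 28.67 h.
Distance = v·t = 0.22·103200 = 22710 m = 22.71 km.

22.7 km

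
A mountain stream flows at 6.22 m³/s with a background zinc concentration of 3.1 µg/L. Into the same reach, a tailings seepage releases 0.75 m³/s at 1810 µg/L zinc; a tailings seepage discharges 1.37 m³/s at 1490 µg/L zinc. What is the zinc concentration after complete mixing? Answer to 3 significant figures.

410 µg/L

Flow-weighted average: C = (6.220·3.100 + 0.7500·1810 + 1.370·1490) / 8.340 = 3418/8.340 = 409.8 µg/L.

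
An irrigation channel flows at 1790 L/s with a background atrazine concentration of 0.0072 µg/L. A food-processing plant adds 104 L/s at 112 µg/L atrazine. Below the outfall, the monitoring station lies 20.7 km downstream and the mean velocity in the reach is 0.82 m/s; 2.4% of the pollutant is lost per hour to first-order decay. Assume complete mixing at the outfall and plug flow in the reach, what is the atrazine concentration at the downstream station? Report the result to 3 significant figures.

5.19 µg/L

Mixed concentration C = ΣQC/ΣQ = (1790·0.007200 + 104.0·112.0) / 1894 = 11660/1894 = 6.157 µg/L.
Travel time t = 20.7·1000 / 0.82 = 25240 s = 7.012 h.
2.4%/h lost → k = −ln(1 − 0.024) = 0.02429 h⁻¹.
Decay over the reach: 6.157·exp(−kt) = 6.157·0.8434 = 5.192 µg/L.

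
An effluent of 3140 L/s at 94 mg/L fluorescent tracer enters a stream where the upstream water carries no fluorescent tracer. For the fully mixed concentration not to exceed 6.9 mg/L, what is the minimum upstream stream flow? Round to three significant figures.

Set C_mix = 6.9: (Q·0 + 3140·94.00) / (Q + 3140) = 6.9
→ Q = 3140·(94.00 − 6.9)/(6.9 − 0) = 39640 L/s.

39600 L/s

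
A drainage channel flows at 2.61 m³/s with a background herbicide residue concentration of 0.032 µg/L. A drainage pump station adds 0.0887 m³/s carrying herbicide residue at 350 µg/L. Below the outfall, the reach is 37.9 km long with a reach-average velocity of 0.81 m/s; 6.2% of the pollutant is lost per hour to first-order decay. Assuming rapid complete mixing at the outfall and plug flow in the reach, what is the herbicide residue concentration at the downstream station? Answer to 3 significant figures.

5.02 µg/L

Conservation of mass: C = (2.610·0.03200 + 0.08870·350.0) / 2.699 = 31.13/2.699 = 11.53 µg/L.
Travel time t = 37.9·1000 / 0.81 = 46790 s = 13.00 h.
6.2%/h lost → k = −ln(1 − 0.062) = 0.06401 h⁻¹.
Applying C = C₀e^(−kt): 11.53 × 0.4352 = 5.020 µg/L.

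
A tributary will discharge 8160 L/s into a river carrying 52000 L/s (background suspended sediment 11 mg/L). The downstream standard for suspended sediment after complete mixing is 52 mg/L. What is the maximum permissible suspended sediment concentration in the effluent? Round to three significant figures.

313 mg/L

At the limit, (Qr·Cr + Qe·Cₑ)/(Qr + Qe) = 52:
Cₑ = (60160·52 − 52000·11.00) / 8160 = 313.3 mg/L.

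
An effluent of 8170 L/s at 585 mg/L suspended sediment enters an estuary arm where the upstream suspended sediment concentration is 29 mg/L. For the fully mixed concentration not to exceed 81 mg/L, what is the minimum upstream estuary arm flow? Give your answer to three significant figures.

Set C_mix = 81: (Q·29.00 + 8170·585.0) / (Q + 8170) = 81
→ Q = 8170·(585.0 − 81)/(81 − 29.00) = 79190 L/s.

79200 L/s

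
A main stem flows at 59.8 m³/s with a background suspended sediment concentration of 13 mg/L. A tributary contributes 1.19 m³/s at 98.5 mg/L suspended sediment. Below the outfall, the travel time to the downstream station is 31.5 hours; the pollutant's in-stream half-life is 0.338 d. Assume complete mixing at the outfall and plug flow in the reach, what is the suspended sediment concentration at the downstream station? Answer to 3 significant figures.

After mixing, C = (59.80·13.00 + 1.190·98.50) / 60.99 = 894.6/60.99 = 14.67 mg/L.
Half-life 0.338 d → k = ln 2 / 0.338 = 2.051 d⁻¹.
Decay over the reach: 14.67·exp(−kt) = 14.67·0.06777 = 0.9941 mg/L.

0.994 mg/L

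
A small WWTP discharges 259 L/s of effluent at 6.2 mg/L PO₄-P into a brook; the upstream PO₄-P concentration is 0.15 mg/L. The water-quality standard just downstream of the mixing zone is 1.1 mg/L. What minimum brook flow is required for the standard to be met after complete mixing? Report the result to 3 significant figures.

Set C_mix = 1.1: (Q·0.1500 + 259.0·6.200) / (Q + 259.0) = 1.1
→ Q = 259.0·(6.200 − 1.1)/(1.1 − 0.1500) = 1390 L/s.

1390 L/s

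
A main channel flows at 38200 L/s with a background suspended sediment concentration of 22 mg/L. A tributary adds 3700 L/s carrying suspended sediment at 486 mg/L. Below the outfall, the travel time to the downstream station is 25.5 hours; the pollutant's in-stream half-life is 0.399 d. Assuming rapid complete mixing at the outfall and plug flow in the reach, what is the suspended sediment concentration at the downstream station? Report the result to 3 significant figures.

9.94 mg/L

Mixed concentration C = ΣQC/ΣQ = (38200·22.00 + 3700·486.0) / 41900 = 2639000/41900 = 62.97 mg/L.
Half-life 0.399 d → k = ln 2 / 0.399 = 1.737 d⁻¹.
After decay, C = 62.97 × e^(−kt) = 62.97 × 0.1579 = 9.944 mg/L.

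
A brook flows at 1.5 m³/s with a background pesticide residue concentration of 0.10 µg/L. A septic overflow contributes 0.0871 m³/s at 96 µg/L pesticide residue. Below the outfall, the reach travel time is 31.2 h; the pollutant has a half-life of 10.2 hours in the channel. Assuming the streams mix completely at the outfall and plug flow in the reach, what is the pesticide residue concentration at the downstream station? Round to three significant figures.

Mass balance: C = (1.500·0.1000 + 0.08710·96.00) / 1.587 = 8.512/1.587 = 5.363 µg/L.
Half-life 10.2 h → k = ln 2 / 10.2 = 0.06796 h⁻¹ = 1.631 d⁻¹.
Applying C = C₀e^(−kt): 5.363 × 0.1200 = 0.6436 µg/L.

0.644 µg/L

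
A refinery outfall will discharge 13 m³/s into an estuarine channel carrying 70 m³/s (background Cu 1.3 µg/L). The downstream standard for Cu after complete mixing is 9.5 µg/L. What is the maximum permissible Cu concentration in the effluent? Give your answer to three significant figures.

53.7 µg/L

At the limit, (Qr·Cr + Qe·Cₑ)/(Qr + Qe) = 9.5:
Cₑ = (83.00·9.5 − 70.00·1.300) / 13.00 = 53.65 µg/L.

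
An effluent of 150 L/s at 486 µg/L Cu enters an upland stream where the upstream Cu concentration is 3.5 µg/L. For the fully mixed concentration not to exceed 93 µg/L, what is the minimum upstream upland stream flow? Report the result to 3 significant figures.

659 L/s

Set C_mix = 93: (Q·3.500 + 150.0·486.0) / (Q + 150.0) = 93
→ Q = 150.0·(486.0 − 93)/(93 − 3.500) = 658.7 L/s.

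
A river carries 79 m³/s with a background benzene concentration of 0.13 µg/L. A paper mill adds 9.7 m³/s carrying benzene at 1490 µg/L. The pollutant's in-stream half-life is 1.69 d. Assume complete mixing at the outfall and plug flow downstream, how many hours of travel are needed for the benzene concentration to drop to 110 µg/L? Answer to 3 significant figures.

After mixing, C = (79.00·0.1300 + 9.700·1490) / 88.70 = 14460/88.70 = 163.1 µg/L.
Half-life 1.69 d → k = ln 2 / 1.69 = 0.4101 d⁻¹.
163.1·exp(−k·t) = 110 → t = ln(163.1/110)/k = 82920 s = 23.03 h.

23.0 h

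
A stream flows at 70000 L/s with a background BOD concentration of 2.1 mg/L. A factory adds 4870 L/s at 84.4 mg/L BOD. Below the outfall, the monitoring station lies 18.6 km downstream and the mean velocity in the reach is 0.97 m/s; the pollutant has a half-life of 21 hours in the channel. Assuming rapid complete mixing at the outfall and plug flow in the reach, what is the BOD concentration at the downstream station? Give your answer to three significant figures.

6.25 mg/L

After mixing, C = (70000·2.100 + 4870·84.40) / 74870 = 558000/74870 = 7.453 mg/L.
Travel time t = 18.6·1000 / 0.97 = 19180 s = 5.326 h.
Half-life 21 h → k = ln 2 / 21 = 0.03301 h⁻¹ = 0.7922 d⁻¹.
First-order decay: C = 7.453·exp(−k·t) = 7.453·0.8388 = 6.252 mg/L.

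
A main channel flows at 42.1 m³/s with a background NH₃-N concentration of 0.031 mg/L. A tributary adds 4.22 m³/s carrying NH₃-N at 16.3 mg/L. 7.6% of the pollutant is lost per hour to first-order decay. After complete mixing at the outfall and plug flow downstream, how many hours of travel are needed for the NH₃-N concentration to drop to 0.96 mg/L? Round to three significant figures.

Mixed concentration C = ΣQC/ΣQ = (42.10·0.03100 + 4.220·16.30) / 46.32 = 70.09/46.32 = 1.513 mg/L.
7.6%/h lost → k = −ln(1 − 0.076) = 0.07904 h⁻¹.
1.513·exp(−k·t) = 0.96 → t = ln(1.513/0.96)/k = 20720 s = 5.757 h.

5.76 h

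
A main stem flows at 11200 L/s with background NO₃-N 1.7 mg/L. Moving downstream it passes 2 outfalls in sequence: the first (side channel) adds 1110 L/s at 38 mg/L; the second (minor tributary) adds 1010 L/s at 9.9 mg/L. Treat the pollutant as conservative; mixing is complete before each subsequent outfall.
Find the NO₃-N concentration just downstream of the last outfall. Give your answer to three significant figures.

Outfall 1: combined Q = 12310 L/s; C = (11200·1.700 + 1110·38.00)/12310 = 4.973 mg/L.
Outfall 2: combined Q = 13320 L/s; C = (12310·4.973 + 1010·9.900)/13320 = 5.347 mg/L.

5.35 mg/L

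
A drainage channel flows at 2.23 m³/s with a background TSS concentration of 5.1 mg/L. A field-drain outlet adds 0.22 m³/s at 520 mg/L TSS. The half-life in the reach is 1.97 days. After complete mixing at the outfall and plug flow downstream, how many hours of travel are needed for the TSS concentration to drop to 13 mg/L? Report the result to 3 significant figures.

Conservation of mass: C = (2.230·5.100 + 0.2200·520.0) / 2.450 = 125.8/2.450 = 51.34 mg/L.
Half-life 1.97 d → k = ln 2 / 1.97 = 0.3519 d⁻¹.
51.34·exp(−k·t) = 13 → t = ln(51.34/13)/k = 337300 s = 93.68 h.

93.7 h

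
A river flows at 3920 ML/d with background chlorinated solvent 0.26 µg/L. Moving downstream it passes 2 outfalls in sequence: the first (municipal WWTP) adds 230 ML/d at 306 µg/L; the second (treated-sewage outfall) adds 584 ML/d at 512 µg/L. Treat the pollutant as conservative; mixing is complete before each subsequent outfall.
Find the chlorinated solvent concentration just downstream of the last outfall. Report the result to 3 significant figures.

After outfall 1: Q = 3920 + 230.0 = 4150 ML/d; C = (3920·0.2600 + 230.0·306.0)/4150 = 17.20 µg/L.
After outfall 2: Q = 4150 + 584.0 = 4734 ML/d; C = (4150·17.20 + 584.0·512.0)/4734 = 78.24 µg/L.

78.2 µg/L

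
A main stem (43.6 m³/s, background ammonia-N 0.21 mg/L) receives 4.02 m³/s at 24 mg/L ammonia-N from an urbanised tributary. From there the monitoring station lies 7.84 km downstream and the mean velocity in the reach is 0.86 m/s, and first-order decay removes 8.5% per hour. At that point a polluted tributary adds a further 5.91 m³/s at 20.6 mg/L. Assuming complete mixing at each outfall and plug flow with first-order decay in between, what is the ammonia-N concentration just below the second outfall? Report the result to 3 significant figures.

3.85 mg/L

Conservation of mass: C = (43.60·0.2100 + 4.020·24.00) / 47.62 = 105.6/47.62 = 2.218 mg/L; combined flow 47.62 m³/s.
Travel time t = 7.84·1000 / 0.86 = 9116 s = 2.532 h.
8.5%/h lost → k = −ln(1 − 0.085) = 0.08883 h⁻¹.
Decay over the reach: 2.218·exp(−kt) = 2.218·0.7986 = 1.771 mg/L.
Second outfall: C = (47.62·1.771 + 5.910·20.60)/53.53 = 3.850 mg/L.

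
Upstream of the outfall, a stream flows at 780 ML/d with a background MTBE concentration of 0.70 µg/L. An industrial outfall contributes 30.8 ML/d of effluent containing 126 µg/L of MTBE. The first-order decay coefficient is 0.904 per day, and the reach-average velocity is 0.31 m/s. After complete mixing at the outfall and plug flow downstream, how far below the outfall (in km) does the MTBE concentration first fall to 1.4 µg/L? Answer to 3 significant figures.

40.3 km

Mixed concentration C = ΣQC/ΣQ = (780.0·0.7000 + 30.80·126.0) / 810.8 = 4427/810.8 = 5.460 µg/L.
Set 5.460·exp(−k·t) = 1.4 → t = ln(5.460/1.4)/k = 130100 s = 36.13 h.
Distance = v·t = 0.31·130100 = 40320 m = 40.32 km.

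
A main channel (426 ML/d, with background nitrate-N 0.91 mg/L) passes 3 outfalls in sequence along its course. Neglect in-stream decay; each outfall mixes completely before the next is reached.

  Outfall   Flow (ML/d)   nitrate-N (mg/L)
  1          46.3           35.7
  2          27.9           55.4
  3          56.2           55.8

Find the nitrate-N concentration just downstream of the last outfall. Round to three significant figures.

12.1 mg/L

After outfall 1: Q = 426.0 + 46.30 = 472.3 ML/d; C = (426.0·0.9100 + 46.30·35.70)/472.3 = 4.320 mg/L.
After outfall 2: Q = 472.3 + 27.90 = 500.2 ML/d; C = (472.3·4.320 + 27.90·55.40)/500.2 = 7.170 mg/L.
After outfall 3: Q = 500.2 + 56.20 = 556.4 ML/d; C = (500.2·7.170 + 56.20·55.80)/556.4 = 12.08 mg/L.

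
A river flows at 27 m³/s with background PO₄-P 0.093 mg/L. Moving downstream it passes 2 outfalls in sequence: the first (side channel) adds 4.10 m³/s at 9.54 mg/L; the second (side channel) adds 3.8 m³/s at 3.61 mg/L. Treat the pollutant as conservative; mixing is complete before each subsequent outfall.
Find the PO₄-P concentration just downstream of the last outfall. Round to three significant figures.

Outfall 1: combined Q = 31.10 m³/s; C = (27.00·0.09300 + 4.100·9.540)/31.10 = 1.338 mg/L.
Outfall 2: combined Q = 34.90 m³/s; C = (31.10·1.338 + 3.800·3.610)/34.90 = 1.586 mg/L.

1.59 mg/L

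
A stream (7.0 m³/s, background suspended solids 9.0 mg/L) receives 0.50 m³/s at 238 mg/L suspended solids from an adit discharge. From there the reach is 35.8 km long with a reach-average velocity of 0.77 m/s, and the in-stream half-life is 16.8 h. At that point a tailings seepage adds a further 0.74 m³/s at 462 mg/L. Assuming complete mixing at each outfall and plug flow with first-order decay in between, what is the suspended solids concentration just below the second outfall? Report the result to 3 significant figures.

Flow-weighted average: C = (7.000·9.000 + 0.5000·238.0) / 7.500 = 182.0/7.500 = 24.27 mg/L; combined flow 7.500 m³/s.
Travel time t = 35.8·1000 / 0.77 = 46490 s = 12.91 h.
Half-life 16.8 h → k = ln 2 / 16.8 = 0.04126 h⁻¹ = 0.9902 d⁻¹.
After decay, C = 24.27 × e^(−kt) = 24.27 × 0.5869 = 14.24 mg/L.
Second outfall: C = (7.500·14.24 + 0.7400·462.0)/8.240 = 54.45 mg/L.

54.5 mg/L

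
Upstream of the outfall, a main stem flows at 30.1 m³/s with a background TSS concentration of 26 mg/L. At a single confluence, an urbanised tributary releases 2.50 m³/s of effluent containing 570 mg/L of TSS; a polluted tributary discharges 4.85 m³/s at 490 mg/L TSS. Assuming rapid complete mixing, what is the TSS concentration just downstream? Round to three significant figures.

Mass balance: C = (30.10·26.00 + 2.500·570.0 + 4.850·490.0) / 37.45 = 4584/37.45 = 122.4 mg/L.

122 mg/L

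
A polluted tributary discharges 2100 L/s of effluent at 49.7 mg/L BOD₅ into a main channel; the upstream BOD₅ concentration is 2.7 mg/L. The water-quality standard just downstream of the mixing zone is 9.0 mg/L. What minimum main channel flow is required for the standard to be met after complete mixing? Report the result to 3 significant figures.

Set C_mix = 9.0: (Q·2.700 + 2100·49.70) / (Q + 2100) = 9.0
→ Q = 2100·(49.70 − 9.0)/(9.0 − 2.700) = 13570 L/s.

13600 L/s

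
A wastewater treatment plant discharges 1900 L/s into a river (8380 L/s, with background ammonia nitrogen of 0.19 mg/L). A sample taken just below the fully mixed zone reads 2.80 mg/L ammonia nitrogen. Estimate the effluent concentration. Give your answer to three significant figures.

Mass balance: 8380·0.1900 + 1900·Cₑ = 10280·2.800
→ Cₑ = (10280·2.800 − 8380·0.1900) / 1900 = 14.31 mg/L.

14.3 mg/L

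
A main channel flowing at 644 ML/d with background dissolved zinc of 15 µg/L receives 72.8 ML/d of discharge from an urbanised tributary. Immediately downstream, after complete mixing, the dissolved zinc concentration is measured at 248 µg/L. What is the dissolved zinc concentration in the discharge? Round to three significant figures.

2310 µg/L

Mass balance: 644.0·15.00 + 72.80·Cₑ = 716.8·248.0
→ Cₑ = (716.8·248.0 − 644.0·15.00) / 72.80 = 2309 µg/L.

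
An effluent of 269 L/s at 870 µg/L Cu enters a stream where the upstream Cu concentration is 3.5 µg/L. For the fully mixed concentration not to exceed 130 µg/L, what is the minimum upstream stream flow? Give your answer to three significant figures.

Set C_mix = 130: (Q·3.500 + 269.0·870.0) / (Q + 269.0) = 130
→ Q = 269.0·(870.0 − 130)/(130 − 3.500) = 1574 L/s.

1570 L/s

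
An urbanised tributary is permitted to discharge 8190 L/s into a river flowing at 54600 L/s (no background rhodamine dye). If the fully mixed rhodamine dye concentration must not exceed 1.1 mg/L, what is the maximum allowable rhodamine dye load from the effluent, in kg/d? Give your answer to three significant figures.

Mass balance at the limit: 54600·0 + 8190·Cₑ = 62790·1.1 → Cₑ = 8.433 mg/L.
8190 L/s = 8.190 m³/s. Load = 8.190 m³/s × 8.433 g/m³ × 86 400 s/d = 5968 kg/d.

5970 kg/d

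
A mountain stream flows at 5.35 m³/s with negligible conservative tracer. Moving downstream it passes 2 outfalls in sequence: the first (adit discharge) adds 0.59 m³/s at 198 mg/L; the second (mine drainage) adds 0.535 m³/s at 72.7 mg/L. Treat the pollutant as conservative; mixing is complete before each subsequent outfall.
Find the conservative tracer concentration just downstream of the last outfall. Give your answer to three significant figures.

Outfall 1: combined Q = 5.940 m³/s; C = (5.350·0 + 0.5900·198.0)/5.940 = 19.67 mg/L.
Outfall 2: combined Q = 6.475 m³/s; C = (5.940·19.67 + 0.5350·72.70)/6.475 = 24.05 mg/L.

24.0 mg/L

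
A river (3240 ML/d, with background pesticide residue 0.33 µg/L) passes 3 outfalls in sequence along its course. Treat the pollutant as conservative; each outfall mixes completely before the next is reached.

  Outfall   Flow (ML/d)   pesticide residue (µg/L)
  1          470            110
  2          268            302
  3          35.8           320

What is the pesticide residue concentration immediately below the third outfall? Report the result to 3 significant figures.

36.2 µg/L

After outfall 1: Q = 3240 + 470.0 = 3710 ML/d; C = (3240·0.3300 + 470.0·110.0)/3710 = 14.22 µg/L.
After outfall 2: Q = 3710 + 268.0 = 3978 ML/d; C = (3710·14.22 + 268.0·302.0)/3978 = 33.61 µg/L.
After outfall 3: Q = 3978 + 35.80 = 4014 ML/d; C = (3978·33.61 + 35.80·320.0)/4014 = 36.17 µg/L.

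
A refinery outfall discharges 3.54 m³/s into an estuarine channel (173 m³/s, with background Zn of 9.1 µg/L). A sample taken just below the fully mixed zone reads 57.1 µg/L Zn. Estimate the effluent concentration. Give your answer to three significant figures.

2400 µg/L

Mass balance: 173.0·9.100 + 3.540·Cₑ = 176.5·57.10
→ Cₑ = (176.5·57.10 − 173.0·9.100) / 3.540 = 2403 µg/L.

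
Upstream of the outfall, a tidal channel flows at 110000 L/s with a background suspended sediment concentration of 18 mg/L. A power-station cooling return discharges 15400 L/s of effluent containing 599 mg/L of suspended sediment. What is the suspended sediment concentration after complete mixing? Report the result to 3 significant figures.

89.4 mg/L

Mass balance: C = (110000·18.00 + 15400·599.0) / 125400 = 11200000/125400 = 89.35 mg/L.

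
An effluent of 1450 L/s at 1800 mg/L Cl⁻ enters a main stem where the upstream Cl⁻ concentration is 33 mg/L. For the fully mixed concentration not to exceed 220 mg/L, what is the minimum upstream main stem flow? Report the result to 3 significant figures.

12300 L/s

Set C_mix = 220: (Q·33.00 + 1450·1800) / (Q + 1450) = 220
→ Q = 1450·(1800 − 220)/(220 − 33.00) = 12250 L/s.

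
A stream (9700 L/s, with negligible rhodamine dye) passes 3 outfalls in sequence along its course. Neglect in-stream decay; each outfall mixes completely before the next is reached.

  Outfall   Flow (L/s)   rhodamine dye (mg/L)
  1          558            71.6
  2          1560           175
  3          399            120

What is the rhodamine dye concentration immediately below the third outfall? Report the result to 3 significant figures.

29.5 mg/L

After outfall 1: Q = 9700 + 558.0 = 10260 L/s; C = (9700·0 + 558.0·71.60)/10260 = 3.895 mg/L.
After outfall 2: Q = 10260 + 1560 = 11820 L/s; C = (10260·3.895 + 1560·175.0)/11820 = 26.48 mg/L.
After outfall 3: Q = 11820 + 399.0 = 12220 L/s; C = (11820·26.48 + 399.0·120.0)/12220 = 29.54 mg/L.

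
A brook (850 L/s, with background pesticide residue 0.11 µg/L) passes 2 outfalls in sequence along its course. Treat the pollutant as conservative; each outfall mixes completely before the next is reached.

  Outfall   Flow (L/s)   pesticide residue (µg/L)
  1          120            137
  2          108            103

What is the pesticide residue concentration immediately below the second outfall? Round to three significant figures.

Below outfall 1: Q → 970.0 L/s, C = (850.0·0.1100 + 120.0·137.0)/970.0 = 17.04 µg/L.
Below outfall 2: Q → 1078 L/s, C = (970.0·17.04 + 108.0·103.0)/1078 = 25.66 µg/L.

25.7 µg/L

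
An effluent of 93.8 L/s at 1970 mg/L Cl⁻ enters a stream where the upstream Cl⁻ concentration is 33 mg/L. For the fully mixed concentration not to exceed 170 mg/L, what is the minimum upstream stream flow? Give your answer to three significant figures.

1230 L/s

Set C_mix = 170: (Q·33.00 + 93.80·1970) / (Q + 93.80) = 170
→ Q = 93.80·(1970 − 170)/(170 − 33.00) = 1232 L/s.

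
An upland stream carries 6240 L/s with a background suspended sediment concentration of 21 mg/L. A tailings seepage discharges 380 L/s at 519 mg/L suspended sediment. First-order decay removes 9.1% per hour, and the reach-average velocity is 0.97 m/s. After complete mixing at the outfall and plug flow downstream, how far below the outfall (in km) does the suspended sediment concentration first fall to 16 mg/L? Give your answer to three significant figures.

After mixing, C = (6240·21.00 + 380.0·519.0) / 6620 = 328300/6620 = 49.59 mg/L.
9.1%/h lost → k = −ln(1 − 0.091) = 0.09541 h⁻¹.
Set 49.59·exp(−k·t) = 16 → t = ln(49.59/16)/k = 42680 s = 11.86 h.
Distance = v·t = 0.97·42680 = 41400 m = 41.40 km.

41.4 km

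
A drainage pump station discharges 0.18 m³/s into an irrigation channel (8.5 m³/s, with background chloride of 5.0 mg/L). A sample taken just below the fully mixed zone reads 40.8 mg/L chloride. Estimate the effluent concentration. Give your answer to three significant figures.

Mass balance: 8.500·5.000 + 0.1800·Cₑ = 8.680·40.80
→ Cₑ = (8.680·40.80 − 8.500·5.000) / 0.1800 = 1731 mg/L.

1730 mg/L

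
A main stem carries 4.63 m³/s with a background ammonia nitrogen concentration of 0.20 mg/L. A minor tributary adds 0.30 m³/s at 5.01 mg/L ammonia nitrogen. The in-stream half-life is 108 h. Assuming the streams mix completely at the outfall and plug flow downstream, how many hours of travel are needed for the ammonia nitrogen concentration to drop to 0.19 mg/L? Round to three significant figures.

After mixing, C = (4.630·0.2000 + 0.3000·5.010) / 4.930 = 2.429/4.930 = 0.4927 mg/L.
Half-life 108 h → k = ln 2 / 108 = 0.006418 h⁻¹ = 0.1540 d⁻¹.
0.4927·exp(−k·t) = 0.19 → t = ln(0.4927/0.19)/k = 534500 s = 148.5 h.

148 h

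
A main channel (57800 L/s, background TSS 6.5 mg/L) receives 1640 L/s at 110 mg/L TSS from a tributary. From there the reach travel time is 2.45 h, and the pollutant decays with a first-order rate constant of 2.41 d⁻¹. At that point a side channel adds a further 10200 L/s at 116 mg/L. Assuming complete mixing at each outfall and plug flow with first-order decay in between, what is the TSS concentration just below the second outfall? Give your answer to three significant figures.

23.2 mg/L

Flow-weighted average: C = (57800·6.500 + 1640·110.0) / 59440 = 556100/59440 = 9.356 mg/L; combined flow 59440 L/s.
After decay, C = 9.356 × e^(−kt) = 9.356 × 0.7819 = 7.315 mg/L.
Second outfall: C = (59440·7.315 + 10200·116.0)/69640 = 23.23 mg/L.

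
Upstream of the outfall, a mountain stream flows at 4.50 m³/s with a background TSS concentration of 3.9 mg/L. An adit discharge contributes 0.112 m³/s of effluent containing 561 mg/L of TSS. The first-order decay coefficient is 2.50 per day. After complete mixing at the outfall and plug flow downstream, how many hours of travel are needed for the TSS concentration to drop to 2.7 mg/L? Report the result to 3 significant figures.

17.9 h

Conservation of mass: C = (4.500·3.900 + 0.1120·561.0) / 4.612 = 80.38/4.612 = 17.43 mg/L.
17.43·exp(−k·t) = 2.7 → t = ln(17.43/2.7)/k = 64450 s = 17.90 h.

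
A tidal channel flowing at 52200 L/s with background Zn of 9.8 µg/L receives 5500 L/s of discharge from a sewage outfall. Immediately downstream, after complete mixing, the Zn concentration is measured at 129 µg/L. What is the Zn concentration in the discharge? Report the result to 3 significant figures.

Mass balance: 52200·9.800 + 5500·Cₑ = 57700·129.0
→ Cₑ = (57700·129.0 − 52200·9.800) / 5500 = 1260 µg/L.

1260 µg/L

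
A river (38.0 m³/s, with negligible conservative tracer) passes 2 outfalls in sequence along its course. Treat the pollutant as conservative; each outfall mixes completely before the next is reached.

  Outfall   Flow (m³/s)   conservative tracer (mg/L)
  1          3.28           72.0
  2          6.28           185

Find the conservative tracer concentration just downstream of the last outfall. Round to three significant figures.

29.4 mg/L

Outfall 1: combined Q = 41.28 m³/s; C = (38.00·0 + 3.280·72.00)/41.28 = 5.721 mg/L.
Outfall 2: combined Q = 47.56 m³/s; C = (41.28·5.721 + 6.280·185.0)/47.56 = 29.39 mg/L.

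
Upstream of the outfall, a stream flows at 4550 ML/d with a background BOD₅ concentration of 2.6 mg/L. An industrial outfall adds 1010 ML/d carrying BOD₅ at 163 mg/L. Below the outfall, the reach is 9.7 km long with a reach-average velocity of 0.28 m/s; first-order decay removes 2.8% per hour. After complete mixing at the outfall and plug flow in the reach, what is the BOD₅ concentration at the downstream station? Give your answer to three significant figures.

After mixing, C = (4550·2.600 + 1010·163.0) / 5560 = 176500/5560 = 31.74 mg/L.
Travel time t = 9.7·1000 / 0.28 = 34640 s = 9.623 h.
2.8%/h lost → k = −ln(1 − 0.028) = 0.02840 h⁻¹.
After decay, C = 31.74 × e^(−kt) = 31.74 × 0.7609 = 24.15 mg/L.

24.1 mg/L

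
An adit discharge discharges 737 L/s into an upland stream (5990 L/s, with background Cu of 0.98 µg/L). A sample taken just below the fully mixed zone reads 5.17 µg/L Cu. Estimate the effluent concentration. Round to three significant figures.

39.2 µg/L

Mass balance: 5990·0.9800 + 737.0·Cₑ = 6727·5.170
→ Cₑ = (6727·5.170 − 5990·0.9800) / 737.0 = 39.22 µg/L.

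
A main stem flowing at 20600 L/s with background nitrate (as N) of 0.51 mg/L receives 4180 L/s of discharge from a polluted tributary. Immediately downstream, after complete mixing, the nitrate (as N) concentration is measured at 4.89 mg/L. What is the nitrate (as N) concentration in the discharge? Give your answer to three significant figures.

26.5 mg/L

Mass balance: 20600·0.5100 + 4180·Cₑ = 24780·4.890
→ Cₑ = (24780·4.890 − 20600·0.5100) / 4180 = 26.48 mg/L.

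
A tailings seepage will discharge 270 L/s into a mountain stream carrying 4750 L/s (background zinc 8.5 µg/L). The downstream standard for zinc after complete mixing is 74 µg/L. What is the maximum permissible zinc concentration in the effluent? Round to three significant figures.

1230 µg/L

At the limit, (Qr·Cr + Qe·Cₑ)/(Qr + Qe) = 74:
Cₑ = (5020·74 − 4750·8.500) / 270.0 = 1226 µg/L.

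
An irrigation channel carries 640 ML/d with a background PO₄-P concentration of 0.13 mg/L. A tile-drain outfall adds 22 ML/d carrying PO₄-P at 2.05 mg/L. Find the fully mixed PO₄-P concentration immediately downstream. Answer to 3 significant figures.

After mixing, C = (640.0·0.1300 + 22.00·2.050) / 662.0 = 128.3/662.0 = 0.1938 mg/L.

0.194 mg/L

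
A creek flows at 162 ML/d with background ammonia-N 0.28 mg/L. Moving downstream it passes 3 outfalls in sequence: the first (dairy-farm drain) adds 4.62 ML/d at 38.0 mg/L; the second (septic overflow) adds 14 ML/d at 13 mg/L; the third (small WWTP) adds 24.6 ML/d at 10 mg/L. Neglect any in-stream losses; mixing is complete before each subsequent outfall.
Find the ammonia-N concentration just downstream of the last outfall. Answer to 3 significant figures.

3.16 mg/L

After outfall 1: Q = 162.0 + 4.620 = 166.6 ML/d; C = (162.0·0.2800 + 4.620·38.00)/166.6 = 1.326 mg/L.
After outfall 2: Q = 166.6 + 14.00 = 180.6 ML/d; C = (166.6·1.326 + 14.00·13.00)/180.6 = 2.231 mg/L.
After outfall 3: Q = 180.6 + 24.60 = 205.2 ML/d; C = (180.6·2.231 + 24.60·10.00)/205.2 = 3.162 mg/L.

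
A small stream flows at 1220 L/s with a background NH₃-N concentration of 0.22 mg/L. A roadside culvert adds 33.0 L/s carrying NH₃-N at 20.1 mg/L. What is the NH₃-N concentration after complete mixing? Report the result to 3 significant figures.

0.744 mg/L

Mixed concentration C = ΣQC/ΣQ = (1220·0.2200 + 33.00·20.10) / 1253 = 931.7/1253 = 0.7436 mg/L.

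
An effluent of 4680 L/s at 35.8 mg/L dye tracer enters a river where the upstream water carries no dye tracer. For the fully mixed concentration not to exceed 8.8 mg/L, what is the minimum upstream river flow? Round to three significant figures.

Set C_mix = 8.8: (Q·0 + 4680·35.80) / (Q + 4680) = 8.8
→ Q = 4680·(35.80 − 8.8)/(8.8 − 0) = 14360 L/s.

14400 L/s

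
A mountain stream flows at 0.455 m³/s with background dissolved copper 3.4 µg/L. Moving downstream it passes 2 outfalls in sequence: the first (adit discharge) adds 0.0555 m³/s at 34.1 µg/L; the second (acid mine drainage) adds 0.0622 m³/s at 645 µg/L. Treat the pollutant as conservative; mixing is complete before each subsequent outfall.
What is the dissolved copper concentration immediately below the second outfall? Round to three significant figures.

76.1 µg/L

After outfall 1: Q = 0.4550 + 0.05550 = 0.5105 m³/s; C = (0.4550·3.400 + 0.05550·34.10)/0.5105 = 6.738 µg/L.
After outfall 2: Q = 0.5105 + 0.06220 = 0.5727 m³/s; C = (0.5105·6.738 + 0.06220·645.0)/0.5727 = 76.06 µg/L.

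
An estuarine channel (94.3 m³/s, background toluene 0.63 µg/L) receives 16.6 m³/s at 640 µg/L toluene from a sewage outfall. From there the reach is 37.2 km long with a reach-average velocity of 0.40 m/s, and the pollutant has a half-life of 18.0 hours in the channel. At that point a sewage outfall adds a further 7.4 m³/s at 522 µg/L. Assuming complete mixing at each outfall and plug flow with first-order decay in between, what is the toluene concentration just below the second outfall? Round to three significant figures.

Mass balance: C = (94.30·0.6300 + 16.60·640.0) / 110.9 = 10680/110.9 = 96.33 µg/L; combined flow 110.9 m³/s.
Travel time t = 37.2·1000 / 0.40 = 93000 s = 25.83 h.
Half-life 18.0 h → k = ln 2 / 18.0 = 0.03851 h⁻¹ = 0.9242 d⁻¹.
Decay over the reach: 96.33·exp(−kt) = 96.33·0.3698 = 35.62 µg/L.
Second outfall: C = (110.9·35.62 + 7.400·522.0)/118.3 = 66.05 µg/L.

66.0 µg/L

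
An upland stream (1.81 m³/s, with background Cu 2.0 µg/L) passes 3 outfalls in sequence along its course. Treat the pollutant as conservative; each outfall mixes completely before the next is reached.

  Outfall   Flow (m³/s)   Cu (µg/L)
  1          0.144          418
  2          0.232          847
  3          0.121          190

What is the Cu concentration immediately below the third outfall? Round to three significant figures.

123 µg/L

Below outfall 1: Q → 1.954 m³/s, C = (1.810·2.000 + 0.1440·418.0)/1.954 = 32.66 µg/L.
Below outfall 2: Q → 2.186 m³/s, C = (1.954·32.66 + 0.2320·847.0)/2.186 = 119.1 µg/L.
Below outfall 3: Q → 2.307 m³/s, C = (2.186·119.1 + 0.1210·190.0)/2.307 = 122.8 µg/L.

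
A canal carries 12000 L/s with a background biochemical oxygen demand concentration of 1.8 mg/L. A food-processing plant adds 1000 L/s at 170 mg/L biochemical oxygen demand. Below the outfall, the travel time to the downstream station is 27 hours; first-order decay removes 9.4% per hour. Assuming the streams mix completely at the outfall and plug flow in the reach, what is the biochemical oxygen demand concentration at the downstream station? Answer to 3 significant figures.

Mass balance: C = (12000·1.800 + 1000·170.0) / 13000 = 191600/13000 = 14.74 mg/L.
9.4%/h lost → k = −ln(1 − 0.094) = 0.09872 h⁻¹.
Decay over the reach: 14.74·exp(−kt) = 14.74·0.06958 = 1.025 mg/L.

1.03 mg/L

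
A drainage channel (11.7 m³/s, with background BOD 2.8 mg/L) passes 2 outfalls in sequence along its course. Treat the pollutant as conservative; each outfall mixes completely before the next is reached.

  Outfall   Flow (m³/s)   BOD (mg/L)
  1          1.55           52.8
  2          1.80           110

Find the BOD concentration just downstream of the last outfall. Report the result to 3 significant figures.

Outfall 1: combined Q = 13.25 m³/s; C = (11.70·2.800 + 1.550·52.80)/13.25 = 8.649 mg/L.
Outfall 2: combined Q = 15.05 m³/s; C = (13.25·8.649 + 1.800·110.0)/15.05 = 20.77 mg/L.

20.8 mg/L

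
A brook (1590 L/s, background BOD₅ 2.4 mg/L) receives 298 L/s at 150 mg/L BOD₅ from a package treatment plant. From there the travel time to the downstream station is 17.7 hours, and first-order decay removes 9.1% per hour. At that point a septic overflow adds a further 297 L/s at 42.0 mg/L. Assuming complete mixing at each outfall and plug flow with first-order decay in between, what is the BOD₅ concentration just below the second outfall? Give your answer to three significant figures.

9.81 mg/L

Mixed concentration C = ΣQC/ΣQ = (1590·2.400 + 298.0·150.0) / 1888 = 48520/1888 = 25.70 mg/L; combined flow 1888 L/s.
9.1%/h lost → k = −ln(1 − 0.091) = 0.09541 h⁻¹.
Applying C = C₀e^(−kt): 25.70 × 0.1847 = 4.747 mg/L.
At the second outfall, C = (1888·4.747 + 297.0·42.00) / (1888 + 297.0) = 9.811 mg/L.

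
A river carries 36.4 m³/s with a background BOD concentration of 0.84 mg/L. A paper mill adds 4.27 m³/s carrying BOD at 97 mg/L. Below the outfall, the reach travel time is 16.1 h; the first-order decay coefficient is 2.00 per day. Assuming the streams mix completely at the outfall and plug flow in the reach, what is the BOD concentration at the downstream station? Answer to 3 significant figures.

2.86 mg/L

Mass balance: C = (36.40·0.8400 + 4.270·97.00) / 40.67 = 444.8/40.67 = 10.94 mg/L.
Applying C = C₀e^(−kt): 10.94 × 0.2614 = 2.859 mg/L.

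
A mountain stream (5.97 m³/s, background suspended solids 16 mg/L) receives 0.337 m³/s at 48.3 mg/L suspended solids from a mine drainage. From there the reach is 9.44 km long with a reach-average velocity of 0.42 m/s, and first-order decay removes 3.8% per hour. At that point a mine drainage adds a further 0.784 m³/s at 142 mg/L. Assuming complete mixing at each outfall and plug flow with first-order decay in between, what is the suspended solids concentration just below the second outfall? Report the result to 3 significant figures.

Flow-weighted average: C = (5.970·16.00 + 0.3370·48.30) / 6.307 = 111.8/6.307 = 17.73 mg/L; combined flow 6.307 m³/s.
Travel time t = 9.44·1000 / 0.42 = 22480 s = 6.243 h.
3.8%/h lost → k = −ln(1 − 0.038) = 0.03874 h⁻¹.
After decay, C = 17.73 × e^(−kt) = 17.73 × 0.7852 = 13.92 mg/L.
At the second outfall, C = (6.307·13.92 + 0.7840·142.0) / (6.307 + 0.7840) = 28.08 mg/L.

28.1 mg/L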